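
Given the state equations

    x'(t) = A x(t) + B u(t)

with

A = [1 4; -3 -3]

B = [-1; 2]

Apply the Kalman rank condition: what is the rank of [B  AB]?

AB = [[7], [-3]]
Controllability matrix C = [B  AB] = [[-1, 7], [2, -3]]
det(C) = (-1)·(-3) - 7·2 = 3 - 14 = -11 ≠ 0, so rank(C) = 2.
rank(C) = 2 = n, so the pair (A, B) is completely controllable.

2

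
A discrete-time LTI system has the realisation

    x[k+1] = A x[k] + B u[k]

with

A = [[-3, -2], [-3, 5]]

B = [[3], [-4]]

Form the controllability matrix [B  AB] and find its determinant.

AB = [[-1], [-29]]
Controllability matrix C = [B  AB] = [[3, -1], [-4, -29]]
det(C) = 3·(-29) - (-1)·(-4) = -87 - 4 = -91
Since det(C) ≠ 0, rank(C) = 2 and the system is completely controllable.

-91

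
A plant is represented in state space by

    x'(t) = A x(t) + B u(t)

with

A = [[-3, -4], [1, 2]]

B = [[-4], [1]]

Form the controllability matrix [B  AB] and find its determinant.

AB = [[8], [-2]]
Controllability matrix C = [B  AB] = [[-4, 8], [1, -2]]
det(C) = (-4)·(-2) - 8·1 = 8 - 8 = 0
Since det(C) = 0, rank(C) < 2 and the system is not completely controllable.

0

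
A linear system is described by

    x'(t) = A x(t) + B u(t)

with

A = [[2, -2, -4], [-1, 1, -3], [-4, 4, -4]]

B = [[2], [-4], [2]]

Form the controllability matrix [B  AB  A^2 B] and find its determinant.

29568

AB = [[4], [-12], [-32]]
A^2B = [[160], [80], [64]]
Controllability matrix C = [B  AB  A^2B] = [[2, 4, 160], [-4, -12, 80], [2, -32, 64]]
Expanding along the first row, det(C) = 2·((-12)·64 - 80·(-32)) - 4·((-4)·64 - 80·2) + 160·((-4)·(-32) - (-12)·2) = 2·1792 - 4·(-416) + 160·152 = 29568
Since det(C) ≠ 0, rank(C) = 3 and the system is completely controllable.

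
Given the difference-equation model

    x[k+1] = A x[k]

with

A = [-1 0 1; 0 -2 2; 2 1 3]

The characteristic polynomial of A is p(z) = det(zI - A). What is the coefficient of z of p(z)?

Expand det(zI - A) for the 3×3 matrix.
p(z) = z^3 - 11z - 12.
(Check: constant term = det(-A) = (-1)^3 det A = -12; coefficient of z^2 = -tr A = 0.)
The coefficient of z is -11.

-11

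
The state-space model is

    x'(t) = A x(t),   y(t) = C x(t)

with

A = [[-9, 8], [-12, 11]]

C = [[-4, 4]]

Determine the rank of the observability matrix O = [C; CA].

CA = [[-12, 12]]
Observability matrix O = [C; CA] = [[-4, 4], [-12, 12]]
Every row of O is a scalar multiple of row 1 = [-4, 4] (multipliers 1, 3), so the rows span a one-dimensional space.
O ≠ 0, hence rank(O) = 1.
rank(O) = 1 < n = 2, so the pair (A, C) is not completely observable.

1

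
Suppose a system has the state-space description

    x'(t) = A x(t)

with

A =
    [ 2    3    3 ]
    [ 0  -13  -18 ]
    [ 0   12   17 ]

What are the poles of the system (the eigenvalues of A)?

det(sI - A) = s^3 - (tr A)s^2 + (M11 + M22 + M33)s - det A, where Mii is the 2×2 principal minor of A obtained by deleting row i and column i.
tr A = 2 + (-13) + 17 = 6; M11 = (-13)·17 - (-18)·12 = -221 - (-216) = -5; M22 = 2·17 - 3·0 = 34 - 0 = 34; M33 = 2·(-13) - 3·0 = -26 - 0 = -26; sum of minors = 3.
det A = 2·((-13)·17 - (-18)·12) - 3·(0·17 - (-18)·0) + 3·(0·12 - (-13)·0) = 2·(-5) - 3·0 + 3·0 = -10.
So p(s) = det(sI - A) = s^3 - 6s^2 + 3s + 10.
Rational-root test: any integer root divides 10. Testing small divisors, s = -1 works: p(-1) = -1 + (-6) + (-3) + 10 = 0, so (s + 1) is a factor.
Dividing, p(s) = (s + 1)(s^2 - 7s + 10).
Factor s^2 - 7s + 10: two numbers with sum 7 and product 10 are 5 and 2, so s^2 - 7s + 10 = (s - 5)(s - 2).
Hence p(s) = (s - 5) (s - 2) (s + 1), with roots -1, 2, 5.
At least one eigenvalue has non-negative real part, so the system is not asymptotically stable.

-1, 2, 5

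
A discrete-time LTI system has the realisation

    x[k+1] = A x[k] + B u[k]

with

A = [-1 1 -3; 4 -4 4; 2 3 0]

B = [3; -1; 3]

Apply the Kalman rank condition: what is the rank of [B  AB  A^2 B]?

3

AB = [[-13], [28], [3]]
A^2B = [[32], [-152], [58]]
Controllability matrix C = [B  AB  A^2B] = [[3, -13, 32], [-1, 28, -152], [3, 3, 58]]
det(C) = 3·(28·58 - (-152)·3) - (-13)·((-1)·58 - (-152)·3) + 32·((-1)·3 - 28·3) = 3·2080 - (-13)·398 + 32·(-87) = 8630 ≠ 0, so rank(C) = 3.
rank(C) = 3 = n, so the pair (A, B) is completely controllable.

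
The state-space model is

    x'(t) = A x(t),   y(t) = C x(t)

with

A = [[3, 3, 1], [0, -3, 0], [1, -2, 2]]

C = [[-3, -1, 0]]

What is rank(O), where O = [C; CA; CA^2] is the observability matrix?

3

CA = [[-9, -6, -3]]
CA^2 = [[-30, -3, -15]]
Observability matrix O = [C; CA; CA^2] = [[-3, -1, 0], [-9, -6, -3], [-30, -3, -15]]
det(O) = (-3)·((-6)·(-15) - (-3)·(-3)) - (-1)·((-9)·(-15) - (-3)·(-30)) + 0·((-9)·(-3) - (-6)·(-30)) = (-3)·81 - (-1)·45 + 0·(-153) = -198 ≠ 0, so rank(O) = 3.
rank(O) = 3 = n, so the pair (A, C) is completely observable.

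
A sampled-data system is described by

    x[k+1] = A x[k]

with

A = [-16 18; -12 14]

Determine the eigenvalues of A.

-4, 2

det(zI - A) = z^2 - (tr A)z + det A, with tr A = (-16) + 14 = -2 and det A = (-16)·14 - 18·(-12) = -224 - (-216) = -8.
So p(z) = det(zI - A) = z^2 + 2z - 8.
Factor z^2 + 2z - 8: two numbers with sum -2 and product -8 are 2 and -4, so z^2 + 2z - 8 = (z - 2)(z + 4).
Hence p(z) = (z - 2) (z + 4), with roots -4, 2.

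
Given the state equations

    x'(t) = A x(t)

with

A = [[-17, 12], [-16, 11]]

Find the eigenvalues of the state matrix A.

-5, -1

det(sI - A) = s^2 - (tr A)s + det A, with tr A = (-17) + 11 = -6 and det A = (-17)·11 - 12·(-16) = -187 - (-192) = 5.
So p(s) = det(sI - A) = s^2 + 6s + 5.
Factor s^2 + 6s + 5: two numbers with sum -6 and product 5 are -1 and -5, so s^2 + 6s + 5 = (s + 1)(s + 5).
Hence p(s) = (s + 1) (s + 5), with roots -5, -1.
All eigenvalues have negative real part, so the system is asymptotically stable.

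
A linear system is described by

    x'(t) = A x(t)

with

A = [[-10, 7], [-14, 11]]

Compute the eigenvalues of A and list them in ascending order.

det(sI - A) = s^2 - (tr A)s + det A, with tr A = (-10) + 11 = 1 and det A = (-10)·11 - 7·(-14) = -110 - (-98) = -12.
So p(s) = det(sI - A) = s^2 - s - 12.
Factor s^2 - s - 12: two numbers with sum 1 and product -12 are 4 and -3, so s^2 - s - 12 = (s - 4)(s + 3).
Hence p(s) = (s - 4) (s + 3), with roots -3, 4.
At least one eigenvalue has non-negative real part, so the system is not asymptotically stable.

-3, 4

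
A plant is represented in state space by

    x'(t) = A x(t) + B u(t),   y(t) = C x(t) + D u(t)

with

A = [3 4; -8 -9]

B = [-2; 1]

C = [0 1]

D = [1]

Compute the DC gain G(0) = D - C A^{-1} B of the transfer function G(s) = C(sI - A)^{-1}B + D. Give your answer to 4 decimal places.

3.6000

G(0) = C(-A)^{-1}B + D = -C A^{-1} B + D.
det A = 5, so A^{-1} = (1/5)·adj(A) = [[-9/5, -4/5], [8/5, 3/5]]
A^{-1} B = [14/5, -13/5]^T
C A^{-1} B = -13/5
G(0) = D - C A^{-1} B = 1 - (-13/5) = 18/5 ≈ 3.6000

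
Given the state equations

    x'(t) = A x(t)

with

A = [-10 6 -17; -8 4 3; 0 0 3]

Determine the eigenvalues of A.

det(sI - A) = s^3 - (tr A)s^2 + (M11 + M22 + M33)s - det A, where Mii is the 2×2 principal minor of A obtained by deleting row i and column i.
tr A = (-10) + 4 + 3 = -3; M11 = 4·3 - 3·0 = 12 - 0 = 12; M22 = (-10)·3 - (-17)·0 = -30 - 0 = -30; M33 = (-10)·4 - 6·(-8) = -40 - (-48) = 8; sum of minors = -10.
det A = (-10)·(4·3 - 3·0) - 6·((-8)·3 - 3·0) + (-17)·((-8)·0 - 4·0) = (-10)·12 - 6·(-24) + (-17)·0 = 24.
So p(s) = det(sI - A) = s^3 + 3s^2 - 10s - 24.
Rational-root test: any integer root divides -24. Testing small divisors, s = -2 works: p(-2) = -8 + 12 + 20 + (-24) = 0, so (s + 2) is a factor.
Dividing, p(s) = (s + 2)(s^2 + s - 12).
Factor s^2 + s - 12: two numbers with sum -1 and product -12 are 3 and -4, so s^2 + s - 12 = (s - 3)(s + 4).
Hence p(s) = (s - 3) (s + 2) (s + 4), with roots -4, -2, 3.
At least one eigenvalue has non-negative real part, so the system is not asymptotically stable.

-4, -2, 3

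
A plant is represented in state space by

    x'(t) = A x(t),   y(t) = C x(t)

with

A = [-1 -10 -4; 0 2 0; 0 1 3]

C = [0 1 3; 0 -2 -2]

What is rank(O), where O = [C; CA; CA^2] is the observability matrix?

CA = [[0, 5, 9], [0, -6, -6]]
CA^2 = [[0, 19, 27], [0, -18, -18]]
Observability matrix O = [C; CA; CA^2] = [[0, 1, 3], [0, -2, -2], [0, 5, 9], [0, -6, -6], [0, 19, 27], [0, -18, -18]]
Column 1 of O is identically zero, so rank(O) ≤ 2.
The 2×2 minor from rows 1, 2, columns 2, 3 is 1·(-2) - 3·(-2) = -2 - (-6) = 4 ≠ 0, so rank(O) = 2.
rank(O) = 2 < n = 3, so the pair (A, C) is not completely observable.

2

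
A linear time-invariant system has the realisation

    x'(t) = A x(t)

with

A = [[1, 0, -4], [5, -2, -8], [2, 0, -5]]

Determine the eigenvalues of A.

-3, -2, -1

det(sI - A) = s^3 - (tr A)s^2 + (M11 + M22 + M33)s - det A, where Mii is the 2×2 principal minor of A obtained by deleting row i and column i.
tr A = 1 + (-2) + (-5) = -6; M11 = (-2)·(-5) - (-8)·0 = 10 - 0 = 10; M22 = 1·(-5) - (-4)·2 = -5 - (-8) = 3; M33 = 1·(-2) - 0·5 = -2 - 0 = -2; sum of minors = 11.
det A = 1·((-2)·(-5) - (-8)·0) - 0·(5·(-5) - (-8)·2) + (-4)·(5·0 - (-2)·2) = 1·10 - 0·(-9) + (-4)·4 = -6.
So p(s) = det(sI - A) = s^3 + 6s^2 + 11s + 6.
Rational-root test: any integer root divides 6. Testing small divisors, s = -1 works: p(-1) = -1 + 6 + (-11) + 6 = 0, so (s + 1) is a factor.
Dividing, p(s) = (s + 1)(s^2 + 5s + 6).
Factor s^2 + 5s + 6: two numbers with sum -5 and product 6 are -2 and -3, so s^2 + 5s + 6 = (s + 2)(s + 3).
Hence p(s) = (s + 1) (s + 2) (s + 3), with roots -3, -2, -1.
All eigenvalues have negative real part, so the system is asymptotically stable.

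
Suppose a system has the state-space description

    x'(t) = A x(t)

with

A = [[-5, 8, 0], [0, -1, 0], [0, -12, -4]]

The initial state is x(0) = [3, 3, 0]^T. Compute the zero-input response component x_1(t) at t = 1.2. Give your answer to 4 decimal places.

1.7997

det(sI - A) = s^3 - (tr A)s^2 + (M11 + M22 + M33)s - det A, where Mii is the 2×2 principal minor of A obtained by deleting row i and column i.
tr A = (-5) + (-1) + (-4) = -10; M11 = (-1)·(-4) - 0·(-12) = 4 - 0 = 4; M22 = (-5)·(-4) - 0·0 = 20 - 0 = 20; M33 = (-5)·(-1) - 8·0 = 5 - 0 = 5; sum of minors = 29.
det A = (-5)·((-1)·(-4) - 0·(-12)) - 8·(0·(-4) - 0·0) + 0·(0·(-12) - (-1)·0) = (-5)·4 - 8·0 + 0·0 = -20.
So p(s) = det(sI - A) = s^3 + 10s^2 + 29s + 20.
Rational-root test: any integer root divides 20. Testing small divisors, s = -1 works: p(-1) = -1 + 10 + (-29) + 20 = 0, so (s + 1) is a factor.
Dividing, p(s) = (s + 1)(s^2 + 9s + 20).
Factor s^2 + 9s + 20: two numbers with sum -9 and product 20 are -4 and -5, so s^2 + 9s + 20 = (s + 4)(s + 5).
Hence p(s) = (s + 1) (s + 4) (s + 5), with roots -5, -4, -1.
The eigenvalues -5, -4, -1 are distinct and real, so A is diagonalisable and x(t) = e^{At} x(0) = V diag(e^{λ_i t}) V^{-1} x(0), where the columns of V are the eigenvectors.
λ = -5: A - (-5)I = [[0, 8, 0], [0, 4, 0], [0, -12, 1]]. v must be orthogonal to every row; (row 1) × (row 3) = [8, 0, 0], so take v_1 = [1, 0, 0]^T.
λ = -4: A - (-4)I = [[-1, 8, 0], [0, 3, 0], [0, -12, 0]]. v must be orthogonal to every row; (row 1) × (row 2) = [0, 0, -3], so take v_2 = [0, 0, -1]^T.
λ = -1: A - (-1)I = [[-4, 8, 0], [0, 0, 0], [0, -12, -3]]. v must be orthogonal to every row; (row 1) × (row 3) = [-24, -12, 48], so take v_3 = [2, 1, -4]^T.
V = [v_1 v_2 v_3] = [[1, 0, 2], [0, 0, 1], [0, -1, -4]] has det V = 1, so V^{-1} = adj(V)/det V = [[1, -2, 0], [0, -4, -1], [0, 1, 0]].
Modal coordinates z(0) = V^{-1} x(0): 1·3 + (-2)·3 + 0·0 = -3; 0·3 + (-4)·3 + (-1)·0 = -12; 0·3 + 1·3 + 0·0 = 3; so z(0) = [-3, -12, 3]^T.
x_1(t) = Σ_i (v_i)_1 · z_i(0) · e^{λ_i t} (row 1 of V times the modal terms).
x_1(1.2) = 1·(-3)·e^{-5·1.2} + 0·(-12)·e^{-4·1.2} + 2·3·e^{-1·1.2} = (-3)·0.002479 + 0·0.008230 + 6·0.301194 = 1.7997.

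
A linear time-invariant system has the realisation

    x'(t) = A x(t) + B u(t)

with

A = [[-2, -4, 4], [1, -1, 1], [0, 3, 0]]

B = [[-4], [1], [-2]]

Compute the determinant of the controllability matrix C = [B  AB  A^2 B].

-1080

AB = [[-4], [-7], [3]]
A^2B = [[48], [6], [-21]]
Controllability matrix C = [B  AB  A^2B] = [[-4, -4, 48], [1, -7, 6], [-2, 3, -21]]
Expanding along the first row, det(C) = (-4)·((-7)·(-21) - 6·3) - (-4)·(1·(-21) - 6·(-2)) + 48·(1·3 - (-7)·(-2)) = (-4)·129 - (-4)·(-9) + 48·(-11) = -1080
Since det(C) ≠ 0, rank(C) = 3 and the system is completely controllable.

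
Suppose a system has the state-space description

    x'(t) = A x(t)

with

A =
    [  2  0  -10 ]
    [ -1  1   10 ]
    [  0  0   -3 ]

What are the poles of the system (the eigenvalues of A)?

det(sI - A) = s^3 - (tr A)s^2 + (M11 + M22 + M33)s - det A, where Mii is the 2×2 principal minor of A obtained by deleting row i and column i.
tr A = 2 + 1 + (-3) = 0; M11 = 1·(-3) - 10·0 = -3 - 0 = -3; M22 = 2·(-3) - (-10)·0 = -6 - 0 = -6; M33 = 2·1 - 0·(-1) = 2 - 0 = 2; sum of minors = -7.
det A = 2·(1·(-3) - 10·0) - 0·((-1)·(-3) - 10·0) + (-10)·((-1)·0 - 1·0) = 2·(-3) - 0·3 + (-10)·0 = -6.
So p(s) = det(sI - A) = s^3 - 7s + 6.
Rational-root test: any integer root divides 6. Testing small divisors, s = 1 works: p(1) = 1 + 0 + (-7) + 6 = 0, so (s - 1) is a factor.
Dividing, p(s) = (s - 1)(s^2 + s - 6).
Factor s^2 + s - 6: two numbers with sum -1 and product -6 are 2 and -3, so s^2 + s - 6 = (s - 2)(s + 3).
Hence p(s) = (s - 2) (s - 1) (s + 3), with roots -3, 1, 2.
At least one eigenvalue has non-negative real part, so the system is not asymptotically stable.

-3, 1, 2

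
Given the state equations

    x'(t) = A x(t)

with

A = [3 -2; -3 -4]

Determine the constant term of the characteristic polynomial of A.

-18

For a 2×2 matrix, det(sI - A) = s^2 - (tr A)s + det A.
tr A = -1, det A = -18.
So p(s) = s^2 + s - 18.
The constant term is -18.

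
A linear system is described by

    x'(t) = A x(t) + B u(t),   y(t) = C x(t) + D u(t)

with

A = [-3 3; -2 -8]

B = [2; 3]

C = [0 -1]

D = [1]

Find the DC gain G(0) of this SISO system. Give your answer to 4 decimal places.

G(0) = C(-A)^{-1}B + D = -C A^{-1} B + D.
det A = 30, so A^{-1} = (1/30)·adj(A) = [[-4/15, -1/10], [1/15, -1/10]]
A^{-1} B = [-5/6, -1/6]^T
C A^{-1} B = 1/6
G(0) = D - C A^{-1} B = 1 - (1/6) = 5/6 ≈ 0.8333

0.8333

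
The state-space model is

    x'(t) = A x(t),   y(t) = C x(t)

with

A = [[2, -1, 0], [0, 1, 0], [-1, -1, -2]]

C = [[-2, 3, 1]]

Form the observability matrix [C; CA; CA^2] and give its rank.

CA = [[-5, 4, -2]]
CA^2 = [[-8, 11, 4]]
Observability matrix O = [C; CA; CA^2] = [[-2, 3, 1], [-5, 4, -2], [-8, 11, 4]]
det(O) = (-2)·(4·4 - (-2)·11) - 3·((-5)·4 - (-2)·(-8)) + 1·((-5)·11 - 4·(-8)) = (-2)·38 - 3·(-36) + 1·(-23) = 9 ≠ 0, so rank(O) = 3.
rank(O) = 3 = n, so the pair (A, C) is completely observable.

3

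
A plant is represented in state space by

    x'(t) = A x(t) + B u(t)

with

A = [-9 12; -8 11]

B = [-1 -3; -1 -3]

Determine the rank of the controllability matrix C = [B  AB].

AB = [[-3, -9], [-3, -9]]
Controllability matrix C = [B  AB] = [[-1, -3, -3, -9], [-1, -3, -3, -9]]
Every column of C is a scalar multiple of column 1 = [-1, -1] (multipliers 1, 3, 3, 9), so the columns span a one-dimensional space.
C ≠ 0, hence rank(C) = 1.
rank(C) = 1 < n = 2, so the pair (A, B) is not completely controllable.

1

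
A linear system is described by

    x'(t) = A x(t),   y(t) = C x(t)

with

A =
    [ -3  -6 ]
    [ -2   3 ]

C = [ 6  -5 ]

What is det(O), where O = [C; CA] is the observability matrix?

-346

CA = [[-8, -51]]
Observability matrix O = [C; CA] = [[6, -5], [-8, -51]]
det(O) = 6·(-51) - (-5)·(-8) = -306 - 40 = -346
Since det(O) ≠ 0, rank(O) = 2 and the system is completely observable.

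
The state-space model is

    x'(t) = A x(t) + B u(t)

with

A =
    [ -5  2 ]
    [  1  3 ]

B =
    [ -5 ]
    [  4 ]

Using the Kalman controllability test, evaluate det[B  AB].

AB = [[33], [7]]
Controllability matrix C = [B  AB] = [[-5, 33], [4, 7]]
det(C) = (-5)·7 - 33·4 = -35 - 132 = -167
Since det(C) ≠ 0, rank(C) = 2 and the system is completely controllable.

-167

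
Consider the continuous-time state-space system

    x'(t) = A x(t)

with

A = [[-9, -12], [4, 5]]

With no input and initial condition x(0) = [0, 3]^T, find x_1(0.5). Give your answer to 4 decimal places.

-6.9012

det(sI - A) = s^2 - (tr A)s + det A, with tr A = (-9) + 5 = -4 and det A = (-9)·5 - (-12)·4 = -45 - (-48) = 3.
So p(s) = det(sI - A) = s^2 + 4s + 3.
Factor s^2 + 4s + 3: two numbers with sum -4 and product 3 are -1 and -3, so s^2 + 4s + 3 = (s + 1)(s + 3).
Hence p(s) = (s + 1) (s + 3), with roots -3, -1.
The eigenvalues -3, -1 are distinct and real, so A is diagonalisable and x(t) = e^{At} x(0) = V diag(e^{λ_i t}) V^{-1} x(0), where the columns of V are the eigenvectors.
λ = -3: A - (-3)I = [[-6, -12], [4, 8]]. Row 1 gives (-6)·v1 + (-12)·v2 = 0, so take v_1 = [-2, 1]^T.
λ = -1: A - (-1)I = [[-8, -12], [4, 6]]. Row 1 gives (-8)·v1 + (-12)·v2 = 0, so take v_2 = [-3, 2]^T.
V = [v_1 v_2] = [[-2, -3], [1, 2]] has det V = -1, so V^{-1} = adj(V)/det V = [[-2, -3], [1, 2]].
Modal coordinates z(0) = V^{-1} x(0): (-2)·0 + (-3)·3 = -9; 1·0 + 2·3 = 6; so z(0) = [-9, 6]^T.
x_1(t) = Σ_i (v_i)_1 · z_i(0) · e^{λ_i t} (row 1 of V times the modal terms).
x_1(0.5) = (-2)·(-9)·e^{-3·0.5} + (-3)·6·e^{-1·0.5} = 18·0.223130 + (-18)·0.606531 = -6.9012.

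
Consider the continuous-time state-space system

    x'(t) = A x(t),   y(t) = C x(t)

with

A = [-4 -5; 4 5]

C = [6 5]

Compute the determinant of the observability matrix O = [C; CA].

CA = [[-4, -5]]
Observability matrix O = [C; CA] = [[6, 5], [-4, -5]]
det(O) = 6·(-5) - 5·(-4) = -30 - (-20) = -10
Since det(O) ≠ 0, rank(O) = 2 and the system is completely observable.

-10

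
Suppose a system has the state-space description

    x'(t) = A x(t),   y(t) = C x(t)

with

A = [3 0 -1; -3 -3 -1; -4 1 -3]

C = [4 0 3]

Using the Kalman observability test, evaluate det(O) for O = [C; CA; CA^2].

-1099

CA = [[0, 3, -13]]
CA^2 = [[43, -22, 36]]
Observability matrix O = [C; CA; CA^2] = [[4, 0, 3], [0, 3, -13], [43, -22, 36]]
Expanding along the first row, det(O) = 4·(3·36 - (-13)·(-22)) - 0·(0·36 - (-13)·43) + 3·(0·(-22) - 3·43) = 4·(-178) - 0·559 + 3·(-129) = -1099
Since det(O) ≠ 0, rank(O) = 3 and the system is completely observable.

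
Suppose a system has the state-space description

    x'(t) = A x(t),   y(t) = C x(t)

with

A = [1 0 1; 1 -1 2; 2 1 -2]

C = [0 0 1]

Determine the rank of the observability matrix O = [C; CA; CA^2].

3

CA = [[2, 1, -2]]
CA^2 = [[-1, -3, 8]]
Observability matrix O = [C; CA; CA^2] = [[0, 0, 1], [2, 1, -2], [-1, -3, 8]]
det(O) = 0·(1·8 - (-2)·(-3)) - 0·(2·8 - (-2)·(-1)) + 1·(2·(-3) - 1·(-1)) = 0·2 - 0·14 + 1·(-5) = -5 ≠ 0, so rank(O) = 3.
rank(O) = 3 = n, so the pair (A, C) is completely observable.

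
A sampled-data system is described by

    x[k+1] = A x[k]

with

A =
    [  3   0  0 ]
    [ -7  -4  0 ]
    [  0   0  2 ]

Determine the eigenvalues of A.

det(zI - A) = z^3 - (tr A)z^2 + (M11 + M22 + M33)z - det A, where Mii is the 2×2 principal minor of A obtained by deleting row i and column i.
tr A = 3 + (-4) + 2 = 1; M11 = (-4)·2 - 0·0 = -8 - 0 = -8; M22 = 3·2 - 0·0 = 6 - 0 = 6; M33 = 3·(-4) - 0·(-7) = -12 - 0 = -12; sum of minors = -14.
det A = 3·((-4)·2 - 0·0) - 0·((-7)·2 - 0·0) + 0·((-7)·0 - (-4)·0) = 3·(-8) - 0·(-14) + 0·0 = -24.
So p(z) = det(zI - A) = z^3 - z^2 - 14z + 24.
Rational-root test: any integer root divides 24. Testing small divisors, z = 2 works: p(2) = 8 + (-4) + (-28) + 24 = 0, so (z - 2) is a factor.
Dividing, p(z) = (z - 2)(z^2 + z - 12).
Factor z^2 + z - 12: two numbers with sum -1 and product -12 are 3 and -4, so z^2 + z - 12 = (z - 3)(z + 4).
Hence p(z) = (z - 3) (z - 2) (z + 4), with roots -4, 2, 3.

-4, 2, 3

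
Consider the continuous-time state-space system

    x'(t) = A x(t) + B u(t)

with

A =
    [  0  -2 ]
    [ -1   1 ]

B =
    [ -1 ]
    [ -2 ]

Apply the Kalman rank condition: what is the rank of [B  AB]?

AB = [[4], [-1]]
Controllability matrix C = [B  AB] = [[-1, 4], [-2, -1]]
det(C) = (-1)·(-1) - 4·(-2) = 1 - (-8) = 9 ≠ 0, so rank(C) = 2.
rank(C) = 2 = n, so the pair (A, B) is completely controllable.

2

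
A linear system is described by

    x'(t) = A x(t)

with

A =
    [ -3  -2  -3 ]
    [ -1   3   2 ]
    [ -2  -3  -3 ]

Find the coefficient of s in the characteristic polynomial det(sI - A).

-11

Expand det(sI - A) for the 3×3 matrix.
p(s) = s^3 + 3s^2 - 11s + 4.
(Check: constant term = det(-A) = (-1)^3 det A = 4; coefficient of s^2 = -tr A = 3.)
The coefficient of s is -11.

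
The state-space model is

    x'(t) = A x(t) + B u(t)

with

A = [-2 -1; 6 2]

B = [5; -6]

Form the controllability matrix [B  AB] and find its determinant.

66

AB = [[-4], [18]]
Controllability matrix C = [B  AB] = [[5, -4], [-6, 18]]
det(C) = 5·18 - (-4)·(-6) = 90 - 24 = 66
Since det(C) ≠ 0, rank(C) = 2 and the system is completely controllable.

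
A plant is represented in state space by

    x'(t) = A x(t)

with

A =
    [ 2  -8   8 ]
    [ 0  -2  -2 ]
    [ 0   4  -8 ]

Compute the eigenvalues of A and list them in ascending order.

det(sI - A) = s^3 - (tr A)s^2 + (M11 + M22 + M33)s - det A, where Mii is the 2×2 principal minor of A obtained by deleting row i and column i.
tr A = 2 + (-2) + (-8) = -8; M11 = (-2)·(-8) - (-2)·4 = 16 - (-8) = 24; M22 = 2·(-8) - 8·0 = -16 - 0 = -16; M33 = 2·(-2) - (-8)·0 = -4 - 0 = -4; sum of minors = 4.
det A = 2·((-2)·(-8) - (-2)·4) - (-8)·(0·(-8) - (-2)·0) + 8·(0·4 - (-2)·0) = 2·24 - (-8)·0 + 8·0 = 48.
So p(s) = det(sI - A) = s^3 + 8s^2 + 4s - 48.
Rational-root test: any integer root divides -48. Testing small divisors, s = 2 works: p(2) = 8 + 32 + 8 + (-48) = 0, so (s - 2) is a factor.
Dividing, p(s) = (s - 2)(s^2 + 10s + 24).
Factor s^2 + 10s + 24: two numbers with sum -10 and product 24 are -4 and -6, so s^2 + 10s + 24 = (s + 4)(s + 6).
Hence p(s) = (s - 2) (s + 4) (s + 6), with roots -6, -4, 2.
At least one eigenvalue has non-negative real part, so the system is not asymptotically stable.

-6, -4, 2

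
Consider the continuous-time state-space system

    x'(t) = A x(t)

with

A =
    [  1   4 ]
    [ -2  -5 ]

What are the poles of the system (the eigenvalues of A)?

-3, -1

det(sI - A) = s^2 - (tr A)s + det A, with tr A = 1 + (-5) = -4 and det A = 1·(-5) - 4·(-2) = -5 - (-8) = 3.
So p(s) = det(sI - A) = s^2 + 4s + 3.
Factor s^2 + 4s + 3: two numbers with sum -4 and product 3 are -1 and -3, so s^2 + 4s + 3 = (s + 1)(s + 3).
Hence p(s) = (s + 1) (s + 3), with roots -3, -1.
All eigenvalues have negative real part, so the system is asymptotically stable.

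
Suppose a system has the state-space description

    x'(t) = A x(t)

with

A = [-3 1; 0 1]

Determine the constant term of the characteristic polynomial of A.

For a 2×2 matrix, det(sI - A) = s^2 - (tr A)s + det A.
tr A = -2, det A = -3.
So p(s) = s^2 + 2s - 3.
The constant term is -3.

-3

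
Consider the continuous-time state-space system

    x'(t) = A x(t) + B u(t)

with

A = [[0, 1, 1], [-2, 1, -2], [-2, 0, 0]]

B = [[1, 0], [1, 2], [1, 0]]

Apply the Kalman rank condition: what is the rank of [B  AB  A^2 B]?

3

AB = [[2, 2], [-3, 2], [-2, 0]]
A^2B = [[-5, 2], [-3, -2], [-4, -4]]
Controllability matrix C = [B  AB  A^2B] = [[1, 0, 2, 2, -5, 2], [1, 2, -3, 2, -3, -2], [1, 0, -2, 0, -4, -4]]
Take the 3×3 submatrix of C formed by columns 1, 2, 3: [[1, 0, 2], [1, 2, -3], [1, 0, -2]]. Its determinant is 1·(2·(-2) - (-3)·0) - 0·(1·(-2) - (-3)·1) + 2·(1·0 - 2·1) = 1·(-4) - 0·1 + 2·(-2) = -8 ≠ 0.
So rank(C) ≥ 3; since C has 3 rows, rank(C) = 3.
rank(C) = 3 = n, so the pair (A, B) is completely controllable.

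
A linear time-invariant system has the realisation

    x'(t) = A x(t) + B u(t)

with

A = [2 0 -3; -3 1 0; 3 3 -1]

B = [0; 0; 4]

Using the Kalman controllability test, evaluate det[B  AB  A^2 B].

-1728

AB = [[-12], [0], [-4]]
A^2B = [[-12], [36], [-32]]
Controllability matrix C = [B  AB  A^2B] = [[0, -12, -12], [0, 0, 36], [4, -4, -32]]
Expanding along the first row, det(C) = 0·(0·(-32) - 36·(-4)) - (-12)·(0·(-32) - 36·4) + (-12)·(0·(-4) - 0·4) = 0·144 - (-12)·(-144) + (-12)·0 = -1728
Since det(C) ≠ 0, rank(C) = 3 and the system is completely controllable.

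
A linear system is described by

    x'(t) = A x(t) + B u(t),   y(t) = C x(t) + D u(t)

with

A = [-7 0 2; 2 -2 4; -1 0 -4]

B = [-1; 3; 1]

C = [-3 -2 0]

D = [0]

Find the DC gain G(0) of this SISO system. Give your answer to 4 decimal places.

-3.7333

G(0) = C(-A)^{-1}B + D = -C A^{-1} B + D.
det A = -60, so A^{-1} = (1/-60)·adj(A) = [[-2/15, 0, -1/15], [-1/15, -1/2, -8/15], [1/30, 0, -7/30]]
A^{-1} B = [1/15, -59/30, -4/15]^T
C A^{-1} B = 56/15
G(0) = D - C A^{-1} B = 0 - (56/15) = -56/15 ≈ -3.7333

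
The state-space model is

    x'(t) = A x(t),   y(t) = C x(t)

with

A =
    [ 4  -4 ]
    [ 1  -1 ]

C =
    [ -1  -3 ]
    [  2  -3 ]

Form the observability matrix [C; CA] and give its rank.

2

CA = [[-7, 7], [5, -5]]
Observability matrix O = [C; CA] = [[-1, -3], [2, -3], [-7, 7], [5, -5]]
Take the 2×2 submatrix of O formed by rows 1, 2: [[-1, -3], [2, -3]]. Its determinant is (-1)·(-3) - (-3)·2 = 3 - (-6) = 9 ≠ 0.
So rank(O) ≥ 2; since O has 2 columns, rank(O) = 2.
rank(O) = 2 = n, so the pair (A, C) is completely observable.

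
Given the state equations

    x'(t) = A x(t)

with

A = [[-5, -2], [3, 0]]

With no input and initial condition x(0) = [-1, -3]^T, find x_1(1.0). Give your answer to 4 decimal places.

0.6346

det(sI - A) = s^2 - (tr A)s + det A, with tr A = (-5) + 0 = -5 and det A = (-5)·0 - (-2)·3 = 0 - (-6) = 6.
So p(s) = det(sI - A) = s^2 + 5s + 6.
Factor s^2 + 5s + 6: two numbers with sum -5 and product 6 are -2 and -3, so s^2 + 5s + 6 = (s + 2)(s + 3).
Hence p(s) = (s + 2) (s + 3), with roots -3, -2.
The eigenvalues -3, -2 are distinct and real, so A is diagonalisable and x(t) = e^{At} x(0) = V diag(e^{λ_i t}) V^{-1} x(0), where the columns of V are the eigenvectors.
λ = -3: A - (-3)I = [[-2, -2], [3, 3]]. Row 1 gives (-2)·v1 + (-2)·v2 = 0, so take v_1 = [1, -1]^T.
λ = -2: A - (-2)I = [[-3, -2], [3, 2]]. Row 1 gives (-3)·v1 + (-2)·v2 = 0, so take v_2 = [-2, 3]^T.
V = [v_1 v_2] = [[1, -2], [-1, 3]] has det V = 1, so V^{-1} = adj(V)/det V = [[3, 2], [1, 1]].
Modal coordinates z(0) = V^{-1} x(0): 3·(-1) + 2·(-3) = -9; 1·(-1) + 1·(-3) = -4; so z(0) = [-9, -4]^T.
x_1(t) = Σ_i (v_i)_1 · z_i(0) · e^{λ_i t} (row 1 of V times the modal terms).
x_1(1.0) = 1·(-9)·e^{-3·1.0} + (-2)·(-4)·e^{-2·1.0} = (-9)·0.049787 + 8·0.135335 = 0.6346.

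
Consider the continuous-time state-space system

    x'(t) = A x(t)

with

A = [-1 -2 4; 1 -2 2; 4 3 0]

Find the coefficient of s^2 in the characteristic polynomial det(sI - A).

Expand det(sI - A) for the 3×3 matrix.
p(s) = s^3 + 3s^2 - 18s - 34.
(Check: constant term = det(-A) = (-1)^3 det A = -34; coefficient of s^2 = -tr A = 3.)
The coefficient of s^2 is 3.

3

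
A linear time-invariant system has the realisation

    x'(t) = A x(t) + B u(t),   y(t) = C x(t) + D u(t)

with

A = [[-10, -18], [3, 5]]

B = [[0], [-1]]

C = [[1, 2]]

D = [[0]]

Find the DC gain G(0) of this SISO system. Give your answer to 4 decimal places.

-0.5000

G(0) = C(-A)^{-1}B + D = -C A^{-1} B + D.
det A = 4, so A^{-1} = (1/4)·adj(A) = [[5/4, 9/2], [-3/4, -5/2]]
A^{-1} B = [-9/2, 5/2]^T
C A^{-1} B = 1/2
G(0) = D - C A^{-1} B = 0 - (1/2) = -1/2 ≈ -0.5000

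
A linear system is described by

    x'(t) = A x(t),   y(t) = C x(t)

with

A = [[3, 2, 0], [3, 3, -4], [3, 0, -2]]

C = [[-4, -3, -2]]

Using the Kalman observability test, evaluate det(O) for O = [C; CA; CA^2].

-5970

CA = [[-27, -17, 16]]
CA^2 = [[-84, -105, 36]]
Observability matrix O = [C; CA; CA^2] = [[-4, -3, -2], [-27, -17, 16], [-84, -105, 36]]
Expanding along the first row, det(O) = (-4)·((-17)·36 - 16·(-105)) - (-3)·((-27)·36 - 16·(-84)) + (-2)·((-27)·(-105) - (-17)·(-84)) = (-4)·1068 - (-3)·372 + (-2)·1407 = -5970
Since det(O) ≠ 0, rank(O) = 3 and the system is completely observable.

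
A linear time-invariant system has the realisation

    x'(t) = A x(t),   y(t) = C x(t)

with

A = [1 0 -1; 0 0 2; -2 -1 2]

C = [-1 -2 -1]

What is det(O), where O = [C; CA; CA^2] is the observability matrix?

CA = [[1, 1, -5]]
CA^2 = [[11, 5, -9]]
Observability matrix O = [C; CA; CA^2] = [[-1, -2, -1], [1, 1, -5], [11, 5, -9]]
Expanding along the first row, det(O) = (-1)·(1·(-9) - (-5)·5) - (-2)·(1·(-9) - (-5)·11) + (-1)·(1·5 - 1·11) = (-1)·16 - (-2)·46 + (-1)·(-6) = 82
Since det(O) ≠ 0, rank(O) = 3 and the system is completely observable.

82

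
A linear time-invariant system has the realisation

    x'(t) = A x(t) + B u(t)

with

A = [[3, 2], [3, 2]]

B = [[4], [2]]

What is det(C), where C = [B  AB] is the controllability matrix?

AB = [[16], [16]]
Controllability matrix C = [B  AB] = [[4, 16], [2, 16]]
det(C) = 4·16 - 16·2 = 64 - 32 = 32
Since det(C) ≠ 0, rank(C) = 2 and the system is completely controllable.

32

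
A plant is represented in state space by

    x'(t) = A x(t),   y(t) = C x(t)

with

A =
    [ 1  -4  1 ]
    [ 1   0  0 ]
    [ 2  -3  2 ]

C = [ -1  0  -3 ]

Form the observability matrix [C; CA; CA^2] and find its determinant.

647

CA = [[-7, 13, -7]]
CA^2 = [[-8, 49, -21]]
Observability matrix O = [C; CA; CA^2] = [[-1, 0, -3], [-7, 13, -7], [-8, 49, -21]]
Expanding along the first row, det(O) = (-1)·(13·(-21) - (-7)·49) - 0·((-7)·(-21) - (-7)·(-8)) + (-3)·((-7)·49 - 13·(-8)) = (-1)·70 - 0·91 + (-3)·(-239) = 647
Since det(O) ≠ 0, rank(O) = 3 and the system is completely observable.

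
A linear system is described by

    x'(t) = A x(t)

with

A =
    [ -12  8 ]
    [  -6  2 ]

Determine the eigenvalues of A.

det(sI - A) = s^2 - (tr A)s + det A, with tr A = (-12) + 2 = -10 and det A = (-12)·2 - 8·(-6) = -24 - (-48) = 24.
So p(s) = det(sI - A) = s^2 + 10s + 24.
Factor s^2 + 10s + 24: two numbers with sum -10 and product 24 are -4 and -6, so s^2 + 10s + 24 = (s + 4)(s + 6).
Hence p(s) = (s + 4) (s + 6), with roots -6, -4.
All eigenvalues have negative real part, so the system is asymptotically stable.

-6, -4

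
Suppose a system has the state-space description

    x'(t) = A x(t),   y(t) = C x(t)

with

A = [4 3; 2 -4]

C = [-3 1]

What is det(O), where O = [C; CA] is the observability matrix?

CA = [[-10, -13]]
Observability matrix O = [C; CA] = [[-3, 1], [-10, -13]]
det(O) = (-3)·(-13) - 1·(-10) = 39 - (-10) = 49
Since det(O) ≠ 0, rank(O) = 2 and the system is completely observable.

49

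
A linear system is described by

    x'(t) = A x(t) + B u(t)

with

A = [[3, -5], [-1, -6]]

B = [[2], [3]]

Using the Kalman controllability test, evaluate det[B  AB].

AB = [[-9], [-20]]
Controllability matrix C = [B  AB] = [[2, -9], [3, -20]]
det(C) = 2·(-20) - (-9)·3 = -40 - (-27) = -13
Since det(C) ≠ 0, rank(C) = 2 and the system is completely controllable.

-13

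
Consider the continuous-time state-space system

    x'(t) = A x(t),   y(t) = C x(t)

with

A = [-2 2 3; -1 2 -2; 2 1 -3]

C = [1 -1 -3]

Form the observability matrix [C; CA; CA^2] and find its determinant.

CA = [[-7, -3, 14]]
CA^2 = [[45, -6, -57]]
Observability matrix O = [C; CA; CA^2] = [[1, -1, -3], [-7, -3, 14], [45, -6, -57]]
Expanding along the first row, det(O) = 1·((-3)·(-57) - 14·(-6)) - (-1)·((-7)·(-57) - 14·45) + (-3)·((-7)·(-6) - (-3)·45) = 1·255 - (-1)·(-231) + (-3)·177 = -507
Since det(O) ≠ 0, rank(O) = 3 and the system is completely observable.

-507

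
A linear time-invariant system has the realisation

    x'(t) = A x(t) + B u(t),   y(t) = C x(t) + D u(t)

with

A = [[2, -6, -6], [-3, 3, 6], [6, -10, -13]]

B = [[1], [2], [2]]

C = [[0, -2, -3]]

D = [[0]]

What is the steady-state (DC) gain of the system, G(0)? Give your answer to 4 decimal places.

6.1667

G(0) = C(-A)^{-1}B + D = -C A^{-1} B + D.
det A = -12, so A^{-1} = (1/-12)·adj(A) = [[-7/4, 3/2, 3/2], [1/4, -5/6, -1/2], [-1, 4/3, 1]]
A^{-1} B = [17/4, -29/12, 11/3]^T
C A^{-1} B = -37/6
G(0) = D - C A^{-1} B = 0 - (-37/6) = 37/6 ≈ 6.1667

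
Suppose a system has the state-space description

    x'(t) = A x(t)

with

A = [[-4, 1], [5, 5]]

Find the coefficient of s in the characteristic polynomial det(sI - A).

For a 2×2 matrix, det(sI - A) = s^2 - (tr A)s + det A.
tr A = 1, det A = -25.
So p(s) = s^2 - s - 25.
The coefficient of s is -1.

-1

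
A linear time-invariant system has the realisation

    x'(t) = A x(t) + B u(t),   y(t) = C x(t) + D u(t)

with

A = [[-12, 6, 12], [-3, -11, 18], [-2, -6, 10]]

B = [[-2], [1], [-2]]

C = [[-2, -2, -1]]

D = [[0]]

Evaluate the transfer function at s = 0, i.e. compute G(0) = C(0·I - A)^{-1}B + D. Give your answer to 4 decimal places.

41.3333

G(0) = C(-A)^{-1}B + D = -C A^{-1} B + D.
det A = -60, so A^{-1} = (1/-60)·adj(A) = [[1/30, 11/5, -4], [1/10, 8/5, -3], [1/15, 7/5, -5/2]]
A^{-1} B = [152/15, 37/5, 94/15]^T
C A^{-1} B = -124/3
G(0) = D - C A^{-1} B = 0 - (-124/3) = 124/3 ≈ 41.3333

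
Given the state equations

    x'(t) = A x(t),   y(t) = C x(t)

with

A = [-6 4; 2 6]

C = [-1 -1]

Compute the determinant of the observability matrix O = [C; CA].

CA = [[4, -10]]
Observability matrix O = [C; CA] = [[-1, -1], [4, -10]]
det(O) = (-1)·(-10) - (-1)·4 = 10 - (-4) = 14
Since det(O) ≠ 0, rank(O) = 2 and the system is completely observable.

14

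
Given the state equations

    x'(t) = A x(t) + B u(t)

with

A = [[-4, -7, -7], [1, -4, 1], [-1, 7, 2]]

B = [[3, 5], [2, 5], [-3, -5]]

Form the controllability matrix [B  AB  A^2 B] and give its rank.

AB = [[-5, -20], [-8, -20], [5, 20]]
A^2B = [[41, 80], [32, 80], [-41, -80]]
Controllability matrix C = [B  AB  A^2B] = [[3, 5, -5, -20, 41, 80], [2, 5, -8, -20, 32, 80], [-3, -5, 5, 20, -41, -80]]
The rows r1, r2, r3 of C are linearly dependent: r1 + r3 = 0 (check each entry), so rank(C) ≤ 2.
The 2×2 minor from rows 1, 2, columns 1, 2 is 3·5 - 5·2 = 15 - 10 = 5 ≠ 0, so rank(C) = 2.
rank(C) = 2 < n = 3, so the pair (A, B) is not completely controllable.

2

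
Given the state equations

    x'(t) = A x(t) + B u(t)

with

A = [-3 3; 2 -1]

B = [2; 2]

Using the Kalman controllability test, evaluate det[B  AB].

4

AB = [[0], [2]]
Controllability matrix C = [B  AB] = [[2, 0], [2, 2]]
det(C) = 2·2 - 0·2 = 4 - 0 = 4
Since det(C) ≠ 0, rank(C) = 2 and the system is completely controllable.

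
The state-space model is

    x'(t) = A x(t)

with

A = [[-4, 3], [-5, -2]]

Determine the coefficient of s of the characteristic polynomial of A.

6

For a 2×2 matrix, det(sI - A) = s^2 - (tr A)s + det A.
tr A = -6, det A = 23.
So p(s) = s^2 + 6s + 23.
The coefficient of s is 6.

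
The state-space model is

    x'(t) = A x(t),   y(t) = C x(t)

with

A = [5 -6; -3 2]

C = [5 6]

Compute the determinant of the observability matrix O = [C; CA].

-132

CA = [[7, -18]]
Observability matrix O = [C; CA] = [[5, 6], [7, -18]]
det(O) = 5·(-18) - 6·7 = -90 - 42 = -132
Since det(O) ≠ 0, rank(O) = 2 and the system is completely observable.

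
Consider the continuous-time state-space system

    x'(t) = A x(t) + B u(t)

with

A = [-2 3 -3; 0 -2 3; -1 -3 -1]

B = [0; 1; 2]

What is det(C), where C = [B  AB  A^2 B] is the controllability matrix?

AB = [[-3], [4], [-5]]
A^2B = [[33], [-23], [-4]]
Controllability matrix C = [B  AB  A^2B] = [[0, -3, 33], [1, 4, -23], [2, -5, -4]]
Expanding along the first row, det(C) = 0·(4·(-4) - (-23)·(-5)) - (-3)·(1·(-4) - (-23)·2) + 33·(1·(-5) - 4·2) = 0·(-131) - (-3)·42 + 33·(-13) = -303
Since det(C) ≠ 0, rank(C) = 3 and the system is completely controllable.

-303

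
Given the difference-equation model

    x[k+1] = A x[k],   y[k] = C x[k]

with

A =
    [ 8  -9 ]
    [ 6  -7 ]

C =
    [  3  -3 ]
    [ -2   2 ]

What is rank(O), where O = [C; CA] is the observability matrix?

CA = [[6, -6], [-4, 4]]
Observability matrix O = [C; CA] = [[3, -3], [-2, 2], [6, -6], [-4, 4]]
Every row of O is a scalar multiple of row 1 = [3, -3] (multipliers 1, -2/3, 2, -4/3), so the rows span a one-dimensional space.
O ≠ 0, hence rank(O) = 1.
rank(O) = 1 < n = 2, so the pair (A, C) is not completely observable.

1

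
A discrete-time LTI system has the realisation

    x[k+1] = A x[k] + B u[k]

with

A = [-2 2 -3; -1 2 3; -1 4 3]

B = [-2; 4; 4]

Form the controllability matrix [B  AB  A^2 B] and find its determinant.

-1264

AB = [[0], [22], [30]]
A^2B = [[-46], [134], [178]]
Controllability matrix C = [B  AB  A^2B] = [[-2, 0, -46], [4, 22, 134], [4, 30, 178]]
Expanding along the first row, det(C) = (-2)·(22·178 - 134·30) - 0·(4·178 - 134·4) + (-46)·(4·30 - 22·4) = (-2)·(-104) - 0·176 + (-46)·32 = -1264
Since det(C) ≠ 0, rank(C) = 3 and the system is completely controllable.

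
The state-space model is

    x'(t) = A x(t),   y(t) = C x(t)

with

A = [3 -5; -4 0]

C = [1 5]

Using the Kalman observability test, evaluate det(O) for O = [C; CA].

80

CA = [[-17, -5]]
Observability matrix O = [C; CA] = [[1, 5], [-17, -5]]
det(O) = 1·(-5) - 5·(-17) = -5 - (-85) = 80
Since det(O) ≠ 0, rank(O) = 2 and the system is completely observable.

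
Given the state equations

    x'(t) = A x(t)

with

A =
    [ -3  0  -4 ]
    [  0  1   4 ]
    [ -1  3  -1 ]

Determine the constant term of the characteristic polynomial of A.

Expand det(sI - A) for the 3×3 matrix.
p(s) = s^3 + 3s^2 - 17s - 35.
(Check: constant term = det(-A) = (-1)^3 det A = -35; coefficient of s^2 = -tr A = 3.)
The constant term is -35.

-35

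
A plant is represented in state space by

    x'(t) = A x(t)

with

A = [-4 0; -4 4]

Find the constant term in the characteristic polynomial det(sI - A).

For a 2×2 matrix, det(sI - A) = s^2 - (tr A)s + det A.
tr A = 0, det A = -16.
So p(s) = s^2 - 16.
The constant term is -16.

-16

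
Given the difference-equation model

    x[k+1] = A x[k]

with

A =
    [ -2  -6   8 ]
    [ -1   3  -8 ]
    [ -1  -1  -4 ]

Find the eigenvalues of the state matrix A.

-4, -3, 4

det(zI - A) = z^3 - (tr A)z^2 + (M11 + M22 + M33)z - det A, where Mii is the 2×2 principal minor of A obtained by deleting row i and column i.
tr A = (-2) + 3 + (-4) = -3; M11 = 3·(-4) - (-8)·(-1) = -12 - 8 = -20; M22 = (-2)·(-4) - 8·(-1) = 8 - (-8) = 16; M33 = (-2)·3 - (-6)·(-1) = -6 - 6 = -12; sum of minors = -16.
det A = (-2)·(3·(-4) - (-8)·(-1)) - (-6)·((-1)·(-4) - (-8)·(-1)) + 8·((-1)·(-1) - 3·(-1)) = (-2)·(-20) - (-6)·(-4) + 8·4 = 48.
So p(z) = det(zI - A) = z^3 + 3z^2 - 16z - 48.
Rational-root test: any integer root divides -48. Testing small divisors, z = -3 works: p(-3) = -27 + 27 + 48 + (-48) = 0, so (z + 3) is a factor.
Dividing, p(z) = (z + 3)(z^2 - 16).
Factor z^2 - 16: two numbers with sum 0 and product -16 are 4 and -4, so z^2 - 16 = (z - 4)(z + 4).
Hence p(z) = (z - 4) (z + 3) (z + 4), with roots -4, -3, 4.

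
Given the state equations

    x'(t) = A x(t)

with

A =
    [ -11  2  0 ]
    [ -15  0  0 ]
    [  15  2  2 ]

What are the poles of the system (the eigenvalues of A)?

det(sI - A) = s^3 - (tr A)s^2 + (M11 + M22 + M33)s - det A, where Mii is the 2×2 principal minor of A obtained by deleting row i and column i.
tr A = (-11) + 0 + 2 = -9; M11 = 0·2 - 0·2 = 0 - 0 = 0; M22 = (-11)·2 - 0·15 = -22 - 0 = -22; M33 = (-11)·0 - 2·(-15) = 0 - (-30) = 30; sum of minors = 8.
det A = (-11)·(0·2 - 0·2) - 2·((-15)·2 - 0·15) + 0·((-15)·2 - 0·15) = (-11)·0 - 2·(-30) + 0·(-30) = 60.
So p(s) = det(sI - A) = s^3 + 9s^2 + 8s - 60.
Rational-root test: any integer root divides -60. Testing small divisors, s = 2 works: p(2) = 8 + 36 + 16 + (-60) = 0, so (s - 2) is a factor.
Dividing, p(s) = (s - 2)(s^2 + 11s + 30).
Factor s^2 + 11s + 30: two numbers with sum -11 and product 30 are -5 and -6, so s^2 + 11s + 30 = (s + 5)(s + 6).
Hence p(s) = (s - 2) (s + 5) (s + 6), with roots -6, -5, 2.
At least one eigenvalue has non-negative real part, so the system is not asymptotically stable.

-6, -5, 2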